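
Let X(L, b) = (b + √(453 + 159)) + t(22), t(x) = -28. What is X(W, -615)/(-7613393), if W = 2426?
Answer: 643/7613393 - 6*√17/7613393 ≈ 8.1207e-5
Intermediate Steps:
X(L, b) = -28 + b + 6*√17 (X(L, b) = (b + √(453 + 159)) - 28 = (b + √612) - 28 = (b + 6*√17) - 28 = -28 + b + 6*√17)
X(W, -615)/(-7613393) = (-28 - 615 + 6*√17)/(-7613393) = (-643 + 6*√17)*(-1/7613393) = 643/7613393 - 6*√17/7613393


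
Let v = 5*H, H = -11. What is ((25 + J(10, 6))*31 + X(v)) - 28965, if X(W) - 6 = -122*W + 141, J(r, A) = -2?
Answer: -21395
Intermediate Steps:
v = -55 (v = 5*(-11) = -55)
X(W) = 147 - 122*W (X(W) = 6 + (-122*W + 141) = 6 + (141 - 122*W) = 147 - 122*W)
((25 + J(10, 6))*31 + X(v)) - 28965 = ((25 - 2)*31 + (147 - 122*(-55))) - 28965 = (23*31 + (147 + 6710)) - 28965 = (713 + 6857) - 28965 = 7570 - 28965 = -21395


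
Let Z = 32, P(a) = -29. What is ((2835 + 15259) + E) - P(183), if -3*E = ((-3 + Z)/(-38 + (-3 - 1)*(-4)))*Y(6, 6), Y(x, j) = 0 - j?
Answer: 199324/11 ≈ 18120.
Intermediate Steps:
Y(x, j) = -j
E = -29/11 (E = -(-3 + 32)/(-38 + (-3 - 1)*(-4))*(-1*6)/3 = -29/(-38 - 4*(-4))*(-6)/3 = -29/(-38 + 16)*(-6)/3 = -29/(-22)*(-6)/3 = -29*(-1/22)*(-6)/3 = -(-29)*(-6)/66 = -1/3*87/11 = -29/11 ≈ -2.6364)
((2835 + 15259) + E) - P(183) = ((2835 + 15259) - 29/11) - 1*(-29) = (18094 - 29/11) + 29 = 199005/11 + 29 = 199324/11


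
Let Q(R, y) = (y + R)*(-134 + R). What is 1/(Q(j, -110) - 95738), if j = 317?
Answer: -1/57857 ≈ -1.7284e-5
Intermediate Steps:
Q(R, y) = (-134 + R)*(R + y) (Q(R, y) = (R + y)*(-134 + R) = (-134 + R)*(R + y))
1/(Q(j, -110) - 95738) = 1/((317**2 - 134*317 - 134*(-110) + 317*(-110)) - 95738) = 1/((100489 - 42478 + 14740 - 34870) - 95738) = 1/(37881 - 95738) = 1/(-57857) = -1/57857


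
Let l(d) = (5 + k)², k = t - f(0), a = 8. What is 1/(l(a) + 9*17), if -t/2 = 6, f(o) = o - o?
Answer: 1/202 ≈ 0.0049505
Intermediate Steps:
f(o) = 0
t = -12 (t = -2*6 = -12)
k = -12 (k = -12 - 1*0 = -12 + 0 = -12)
l(d) = 49 (l(d) = (5 - 12)² = (-7)² = 49)
1/(l(a) + 9*17) = 1/(49 + 9*17) = 1/(49 + 153) = 1/202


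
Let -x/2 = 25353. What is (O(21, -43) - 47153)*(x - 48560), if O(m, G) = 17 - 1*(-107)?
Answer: 4668380714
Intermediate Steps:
O(m, G) = 124 (O(m, G) = 17 + 107 = 124)
x = -50706 (x = -2*25353 = -50706)
(O(21, -43) - 47153)*(x - 48560) = (124 - 47153)*(-50706 - 48560) = -47029*(-99266) = 4668380714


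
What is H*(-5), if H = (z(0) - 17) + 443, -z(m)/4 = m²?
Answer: -2130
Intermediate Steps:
z(m) = -4*m²
H = 426 (H = (-4*0² - 17) + 443 = (-4*0 - 17) + 443 = (0 - 17) + 443 = -17 + 443 = 426)
H*(-5) = 426*(-5) = -2130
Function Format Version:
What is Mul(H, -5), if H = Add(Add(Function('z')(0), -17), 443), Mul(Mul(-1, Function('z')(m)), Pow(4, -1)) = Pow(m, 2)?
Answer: -2130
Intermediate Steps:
Function('z')(m) = Mul(-4, Pow(m, 2))
H = 426 (H = Add(Add(Mul(-4, Pow(0, 2)), -17), 443) = Add(Add(Mul(-4, 0), -17), 443) = Add(Add(0, -17), 443) = Add(-17, 443) = 426)
Mul(H, -5) = Mul(426, -5) = -2130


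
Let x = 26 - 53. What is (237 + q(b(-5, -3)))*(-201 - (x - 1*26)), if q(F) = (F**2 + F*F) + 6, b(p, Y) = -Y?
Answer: -38628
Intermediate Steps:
x = -27
q(F) = 6 + 2*F**2 (q(F) = (F**2 + F**2) + 6 = 2*F**2 + 6 = 6 + 2*F**2)
(237 + q(b(-5, -3)))*(-201 - (x - 1*26)) = (237 + (6 + 2*(-1*(-3))**2))*(-201 - (-27 - 1*26)) = (237 + (6 + 2*3**2))*(-201 - (-27 - 26)) = (237 + (6 + 2*9))*(-201 - 1*(-53)) = (237 + (6 + 18))*(-201 + 53) = (237 + 24)*(-148) = 261*(-148) = -38628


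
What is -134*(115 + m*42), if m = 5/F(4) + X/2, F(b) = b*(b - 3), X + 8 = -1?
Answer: 2881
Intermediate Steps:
X = -9 (X = -8 - 1 = -9)
F(b) = b*(-3 + b)
m = -13/4 (m = 5/((4*(-3 + 4))) - 9/2 = 5/((4*1)) - 9*½ = 5/4 - 9/2 = -13/4 ≈ -3.2500)
-134*(115 + m*42) = -134*(115 - 13/4*42) = -134*(115 - 273/2) = -134*(-43/2) = 2881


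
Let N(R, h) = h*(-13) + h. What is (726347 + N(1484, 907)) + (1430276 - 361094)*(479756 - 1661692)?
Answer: -1263703980889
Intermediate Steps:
N(R, h) = -12*h (N(R, h) = -13*h + h = -12*h)
(726347 + N(1484, 907)) + (1430276 - 361094)*(479756 - 1661692) = (726347 - 12*907) + (1430276 - 361094)*(479756 - 1661692) = (726347 - 10884) + 1069182*(-1181936) = 715463 - 1263704696352 = -1263703980889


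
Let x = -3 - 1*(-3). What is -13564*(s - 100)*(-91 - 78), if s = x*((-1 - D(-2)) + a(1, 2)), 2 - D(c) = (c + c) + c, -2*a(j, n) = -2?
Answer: -229231600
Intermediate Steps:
a(j, n) = 1 (a(j, n) = -½*(-2) = 1)
D(c) = 2 - 3*c (D(c) = 2 - ((c + c) + c) = 2 - (2*c + c) = 2 - 3*c)
x = 0 (x = -3 + 3 = 0)
s = 0 (s = 0*((-1 - (2 - 3*(-2))) + 1) = 0*((-1 - (2 + 6)) + 1) = 0*((-1 - 1*8) + 1) = 0*((-1 - 8) + 1) = 0*(-9 + 1) = 0*(-8) = 0)
-13564*(s - 100)*(-91 - 78) = -13564*(0 - 100)*(-91 - 78) = -(-1356400)*(-169) = -13564*16900 = -229231600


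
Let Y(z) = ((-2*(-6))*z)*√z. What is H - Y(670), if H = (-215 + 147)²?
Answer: 4624 - 8040*√670 ≈ -2.0349e+5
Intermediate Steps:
H = 4624 (H = (-68)² = 4624)
Y(z) = 12*z^(3/2) (Y(z) = (12*z)*√z = 12*z^(3/2))
H - Y(670) = 4624 - 12*670^(3/2) = 4624 - 12*670*√670 = 4624 - 8040*√670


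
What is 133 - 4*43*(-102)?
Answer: 17677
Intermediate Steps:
133 - 4*43*(-102) = 133 - 172*(-102) = 133 + 17544 = 17677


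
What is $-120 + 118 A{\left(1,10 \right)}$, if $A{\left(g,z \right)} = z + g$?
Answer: $1178$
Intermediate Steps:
$A{\left(g,z \right)} = g + z$
$-120 + 118 A{\left(1,10 \right)} = -120 + 118 \left(1 + 10\right) = -120 + 118 \cdot 11 = -120 + 1298 = 1178$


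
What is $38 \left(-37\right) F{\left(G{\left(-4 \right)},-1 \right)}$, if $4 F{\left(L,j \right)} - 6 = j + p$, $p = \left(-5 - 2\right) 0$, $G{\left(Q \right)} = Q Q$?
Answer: $- \frac{3515}{2} \approx -1757.5$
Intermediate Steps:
$G{\left(Q \right)} = Q^{2}$
$p = 0$ ($p = \left(-7\right) 0 = 0$)
$F{\left(L,j \right)} = \frac{3}{2} + \frac{j}{4}$ ($F{\left(L,j \right)} = \frac{3}{2} + \frac{j + 0}{4} = \frac{3}{2} + \frac{j}{4}$)
$38 \left(-37\right) F{\left(G{\left(-4 \right)},-1 \right)} = 38 \left(-37\right) \left(\frac{3}{2} + \frac{1}{4} \left(-1\right)\right) = - 1406 \left(\frac{3}{2} - \frac{1}{4}\right) = \left(-1406\right) \frac{5}{4} = - \frac{3515}{2}$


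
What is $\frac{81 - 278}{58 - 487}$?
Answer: $\frac{197}{429} \approx 0.45921$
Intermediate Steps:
$\frac{81 - 278}{58 - 487} = - \frac{197}{-429} = \left(-197\right) \left(- \frac{1}{429}\right) = \frac{197}{429}$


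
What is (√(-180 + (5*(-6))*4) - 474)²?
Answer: 224376 - 9480*I*√3 ≈ 2.2438e+5 - 16420.0*I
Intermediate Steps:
(√(-180 + (5*(-6))*4) - 474)² = (√(-180 - 30*4) - 474)² = (√(-180 - 120) - 474)² = (√(-300) - 474)² = (10*I*√3 - 474)² = (-474 + 10*I*√3)²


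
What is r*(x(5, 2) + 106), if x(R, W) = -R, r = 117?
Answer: 11817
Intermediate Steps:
r*(x(5, 2) + 106) = 117*(-1*5 + 106) = 117*(-5 + 106) = 117*101 = 11817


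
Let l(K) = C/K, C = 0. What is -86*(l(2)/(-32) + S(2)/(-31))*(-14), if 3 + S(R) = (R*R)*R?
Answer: -6020/31 ≈ -194.19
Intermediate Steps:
l(K) = 0 (l(K) = 0/K = 0)
S(R) = -3 + R³ (S(R) = -3 + (R*R)*R = -3 + R²*R = -3 + R³)
-86*(l(2)/(-32) + S(2)/(-31))*(-14) = -86*(0/(-32) + (-3 + 2³)/(-31))*(-14) = -86*(0*(-1/32) + (-3 + 8)*(-1/31))*(-14) = -86*(0 + 5*(-1/31))*(-14) = -86*(0 - 5/31)*(-14) = -86*(-5/31)*(-14) = (430/31)*(-14) = -6020/31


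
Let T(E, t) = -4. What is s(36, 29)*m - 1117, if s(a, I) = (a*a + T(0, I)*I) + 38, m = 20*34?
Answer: 827123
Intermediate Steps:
m = 680
s(a, I) = 38 + a² - 4*I (s(a, I) = (a*a - 4*I) + 38 = (a² - 4*I) + 38 = 38 + a² - 4*I)
s(36, 29)*m - 1117 = (38 + 36² - 4*29)*680 - 1117 = (38 + 1296 - 116)*680 - 1117 = 1218*680 - 1117 = 828240 - 1117 = 827123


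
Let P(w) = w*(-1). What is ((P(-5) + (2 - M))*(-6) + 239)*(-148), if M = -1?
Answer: -28268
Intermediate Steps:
P(w) = -w
((P(-5) + (2 - M))*(-6) + 239)*(-148) = ((-1*(-5) + (2 - 1*(-1)))*(-6) + 239)*(-148) = ((5 + (2 + 1))*(-6) + 239)*(-148) = ((5 + 3)*(-6) + 239)*(-148) = (8*(-6) + 239)*(-148) = (-48 + 239)*(-148) = 191*(-148) = -28268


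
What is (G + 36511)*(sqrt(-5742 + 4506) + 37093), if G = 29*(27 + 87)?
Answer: 1476931981 + 79634*I*sqrt(309) ≈ 1.4769e+9 + 1.3998e+6*I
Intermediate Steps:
G = 3306 (G = 29*114 = 3306)
(G + 36511)*(sqrt(-5742 + 4506) + 37093) = (3306 + 36511)*(sqrt(-5742 + 4506) + 37093) = 39817*(sqrt(-1236) + 37093) = 39817*(2*I*sqrt(309) + 37093) = 39817*(37093 + 2*I*sqrt(309)) = 1476931981 + 79634*I*sqrt(309)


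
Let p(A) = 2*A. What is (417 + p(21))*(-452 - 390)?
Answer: -386478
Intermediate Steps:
(417 + p(21))*(-452 - 390) = (417 + 2*21)*(-452 - 390) = (417 + 42)*(-842) = 459*(-842) = -386478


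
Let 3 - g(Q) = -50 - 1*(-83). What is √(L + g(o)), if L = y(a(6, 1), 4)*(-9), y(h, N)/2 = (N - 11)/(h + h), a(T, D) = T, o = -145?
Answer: I*√78/2 ≈ 4.4159*I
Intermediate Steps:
y(h, N) = (-11 + N)/h (y(h, N) = 2*((N - 11)/(h + h)) = 2*((-11 + N)/((2*h))) = 2*((-11 + N)*(1/(2*h))) = 2*((-11 + N)/(2*h)) = (-11 + N)/h)
g(Q) = -30 (g(Q) = 3 - (-50 - 1*(-83)) = 3 - (-50 + 83) = 3 - 1*33 = 3 - 33 = -30)
L = 21/2 (L = ((-11 + 4)/6)*(-9) = ((⅙)*(-7))*(-9) = -7/6*(-9) = 21/2 ≈ 10.500)
√(L + g(o)) = √(21/2 - 30) = √(-39/2) = I*√78/2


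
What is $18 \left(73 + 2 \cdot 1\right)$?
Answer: $1350$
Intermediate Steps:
$18 \left(73 + 2 \cdot 1\right) = 18 \left(73 + 2\right) = 18 \cdot 75 = 1350$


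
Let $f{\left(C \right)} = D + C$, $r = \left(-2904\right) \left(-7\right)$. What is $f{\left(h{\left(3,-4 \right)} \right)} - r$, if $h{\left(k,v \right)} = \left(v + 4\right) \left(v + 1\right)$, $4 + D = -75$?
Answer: $-20407$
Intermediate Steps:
$D = -79$ ($D = -4 - 75 = -79$)
$r = 20328$
$h{\left(k,v \right)} = \left(1 + v\right) \left(4 + v\right)$ ($h{\left(k,v \right)} = \left(4 + v\right) \left(1 + v\right) = \left(1 + v\right) \left(4 + v\right)$)
$f{\left(C \right)} = -79 + C$
$f{\left(h{\left(3,-4 \right)} \right)} - r = \left(-79 + \left(4 + \left(-4\right)^{2} + 5 \left(-4\right)\right)\right) - 20328 = \left(-79 + \left(4 + 16 - 20\right)\right) - 20328 = \left(-79 + 0\right) - 20328 = -79 - 20328 = -20407$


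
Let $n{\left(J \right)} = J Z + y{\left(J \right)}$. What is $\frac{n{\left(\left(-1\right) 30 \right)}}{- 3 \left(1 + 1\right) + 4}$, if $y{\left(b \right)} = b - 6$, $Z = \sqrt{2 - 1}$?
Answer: $33$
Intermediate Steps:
$Z = 1$ ($Z = \sqrt{1} = 1$)
$y{\left(b \right)} = -6 + b$ ($y{\left(b \right)} = b - 6 = -6 + b$)
$n{\left(J \right)} = -6 + 2 J$ ($n{\left(J \right)} = J 1 + \left(-6 + J\right) = J + \left(-6 + J\right) = -6 + 2 J$)
$\frac{n{\left(\left(-1\right) 30 \right)}}{- 3 \left(1 + 1\right) + 4} = \frac{-6 + 2 \left(\left(-1\right) 30\right)}{- 3 \left(1 + 1\right) + 4} = \frac{-6 + 2 \left(-30\right)}{\left(-3\right) 2 + 4} = \frac{-6 - 60}{-6 + 4} = - \frac{66}{-2} = \left(-66\right) \left(- \frac{1}{2}\right) = 33$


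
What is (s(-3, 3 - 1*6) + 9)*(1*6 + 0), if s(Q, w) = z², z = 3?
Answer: 108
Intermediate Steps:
s(Q, w) = 9 (s(Q, w) = 3² = 9)
(s(-3, 3 - 1*6) + 9)*(1*6 + 0) = (9 + 9)*(1*6 + 0) = 18*(6 + 0) = 18*6 = 108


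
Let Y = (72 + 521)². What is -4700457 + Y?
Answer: -4348808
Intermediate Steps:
Y = 351649 (Y = 593² = 351649)
-4700457 + Y = -4700457 + 351649 = -4348808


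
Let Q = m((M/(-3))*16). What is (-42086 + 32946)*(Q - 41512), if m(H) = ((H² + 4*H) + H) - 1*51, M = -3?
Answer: 376814780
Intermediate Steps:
m(H) = -51 + H² + 5*H (m(H) = (H² + 5*H) - 51 = -51 + H² + 5*H)
Q = 285 (Q = -51 + (-3/(-3)*16)² + 5*(-3/(-3)*16) = -51 + (-3*(-⅓)*16)² + 5*(-3*(-⅓)*16) = -51 + (1*16)² + 5*(1*16) = -51 + 16² + 5*16 = -51 + 256 + 80 = 285)
(-42086 + 32946)*(Q - 41512) = (-42086 + 32946)*(285 - 41512) = -9140*(-41227) = 376814780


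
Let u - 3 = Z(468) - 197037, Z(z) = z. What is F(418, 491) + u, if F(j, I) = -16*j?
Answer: -203254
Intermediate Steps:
F(j, I) = -16*j
u = -196566 (u = 3 + (468 - 197037) = 3 - 196569 = -196566)
F(418, 491) + u = -16*418 - 196566 = -6688 - 196566 = -203254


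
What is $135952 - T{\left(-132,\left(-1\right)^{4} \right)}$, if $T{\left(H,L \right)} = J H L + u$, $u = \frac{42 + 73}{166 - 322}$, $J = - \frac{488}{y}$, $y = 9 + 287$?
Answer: $\frac{783463087}{5772} \approx 1.3574 \cdot 10^{5}$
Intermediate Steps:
$y = 296$
$J = - \frac{61}{37}$ ($J = - \frac{488}{296} = \left(-488\right) \frac{1}{296} = - \frac{61}{37} \approx -1.6486$)
$u = - \frac{115}{156}$ ($u = \frac{115}{-156} = 115 \left(- \frac{1}{156}\right) = - \frac{115}{156} \approx -0.73718$)
$T{\left(H,L \right)} = - \frac{115}{156} - \frac{61 H L}{37}$ ($T{\left(H,L \right)} = - \frac{61 H}{37} L - \frac{115}{156} = - \frac{61 H L}{37} - \frac{115}{156} = - \frac{115}{156} - \frac{61 H L}{37}$)
$135952 - T{\left(-132,\left(-1\right)^{4} \right)} = 135952 - \left(- \frac{115}{156} - - \frac{8052 \left(-1\right)^{4}}{37}\right) = 135952 - \left(- \frac{115}{156} - \left(- \frac{8052}{37}\right) 1\right) = 135952 - \left(- \frac{115}{156} + \frac{8052}{37}\right) = 135952 - \frac{1251857}{5772} = \frac{783463087}{5772}$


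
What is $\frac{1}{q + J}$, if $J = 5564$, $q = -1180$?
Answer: $\frac{1}{4384} \approx 0.0002281$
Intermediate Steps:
$\frac{1}{q + J} = \frac{1}{-1180 + 5564} = \frac{1}{4384}$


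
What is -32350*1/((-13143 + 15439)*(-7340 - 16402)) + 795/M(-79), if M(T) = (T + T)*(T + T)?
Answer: 5518041605/170103547656 ≈ 0.032439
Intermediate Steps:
M(T) = 4*T² (M(T) = (2*T)*(2*T) = 4*T²)
-32350*1/((-13143 + 15439)*(-7340 - 16402)) + 795/M(-79) = -32350*1/((-13143 + 15439)*(-7340 - 16402)) + 795/((4*(-79)²)) = -32350/((-23742*2296)) + 795/((4*6241)) = -32350/(-54511632) + 795/24964 = -32350*(-1/54511632) + 795*(1/24964) = 16175/27255816 + 795/24964 = 5518041605/170103547656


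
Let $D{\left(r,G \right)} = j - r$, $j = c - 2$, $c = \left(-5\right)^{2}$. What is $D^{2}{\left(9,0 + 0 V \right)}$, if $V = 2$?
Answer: $196$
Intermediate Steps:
$c = 25$
$j = 23$ ($j = 25 - 2 = 23$)
$D{\left(r,G \right)} = 23 - r$
$D^{2}{\left(9,0 + 0 V \right)} = \left(23 - 9\right)^{2} = 14^{2} = 196$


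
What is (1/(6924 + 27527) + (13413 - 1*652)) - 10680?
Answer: 71692532/34451 ≈ 2081.0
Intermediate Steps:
(1/(6924 + 27527) + (13413 - 1*652)) - 10680 = (1/34451 + (13413 - 652)) - 10680 = (1/34451 + 12761) - 10680 = 439629212/34451 - 10680 = 71692532/34451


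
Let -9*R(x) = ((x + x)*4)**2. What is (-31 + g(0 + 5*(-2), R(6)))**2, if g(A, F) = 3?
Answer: 784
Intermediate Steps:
R(x) = -64*x**2/9 (R(x) = -16*(x + x)**2/9 = -64*x**2/9)
(-31 + g(0 + 5*(-2), R(6)))**2 = (-31 + 3)**2 = (-28)**2 = 784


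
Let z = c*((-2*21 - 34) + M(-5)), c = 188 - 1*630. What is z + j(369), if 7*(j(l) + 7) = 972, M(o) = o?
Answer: 251537/7 ≈ 35934.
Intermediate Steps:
c = -442 (c = 188 - 630 = -442)
j(l) = 923/7 (j(l) = -7 + (1/7)*972 = -7 + 972/7 = 923/7)
z = 35802 (z = -442*((-2*21 - 34) - 5) = -442*((-42 - 34) - 5) = -442*(-76 - 5) = -442*(-81) = 35802)
z + j(369) = 35802 + 923/7 = 251537/7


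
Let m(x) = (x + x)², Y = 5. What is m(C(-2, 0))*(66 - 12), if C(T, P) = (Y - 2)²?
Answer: 17496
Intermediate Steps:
C(T, P) = 9 (C(T, P) = (5 - 2)² = 3² = 9)
m(x) = 4*x² (m(x) = (2*x)² = 4*x²)
m(C(-2, 0))*(66 - 12) = (4*9²)*(66 - 12) = (4*81)*54 = 324*54 = 17496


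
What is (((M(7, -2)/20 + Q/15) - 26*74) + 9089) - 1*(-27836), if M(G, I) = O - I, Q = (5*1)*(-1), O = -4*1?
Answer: 1050017/30 ≈ 35001.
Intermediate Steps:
O = -4
Q = -5 (Q = 5*(-1) = -5)
M(G, I) = -4 - I
(((M(7, -2)/20 + Q/15) - 26*74) + 9089) - 1*(-27836) = ((((-4 - 1*(-2))/20 - 5/15) - 26*74) + 9089) - 1*(-27836) = ((((-4 + 2)*(1/20) - 5*1/15) - 1924) + 9089) + 27836 = (((-2*1/20 - ⅓) - 1924) + 9089) + 27836 = (((-⅒ - ⅓) - 1924) + 9089) + 27836 = ((-13/30 - 1924) + 9089) + 27836 = (-57733/30 + 9089) + 27836 = 214937/30 + 27836 = 1050017/30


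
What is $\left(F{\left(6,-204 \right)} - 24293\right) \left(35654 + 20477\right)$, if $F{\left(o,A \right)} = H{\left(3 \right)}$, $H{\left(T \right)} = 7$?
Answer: $-1363197466$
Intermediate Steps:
$F{\left(o,A \right)} = 7$
$\left(F{\left(6,-204 \right)} - 24293\right) \left(35654 + 20477\right) = \left(7 - 24293\right) \left(35654 + 20477\right) = \left(-24286\right) 56131 = -1363197466$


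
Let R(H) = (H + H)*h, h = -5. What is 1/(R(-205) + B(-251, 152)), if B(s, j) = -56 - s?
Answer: 1/2245 ≈ 0.00044543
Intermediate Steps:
R(H) = -10*H (R(H) = (H + H)*(-5) = (2*H)*(-5) = -10*H)
1/(R(-205) + B(-251, 152)) = 1/(-10*(-205) + (-56 - 1*(-251))) = 1/(2050 + (-56 + 251)) = 1/(2050 + 195) = 1/2245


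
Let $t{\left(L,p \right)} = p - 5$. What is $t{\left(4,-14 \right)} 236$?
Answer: $-4484$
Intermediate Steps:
$t{\left(L,p \right)} = -5 + p$ ($t{\left(L,p \right)} = p - 5 = -5 + p$)
$t{\left(4,-14 \right)} 236 = \left(-5 - 14\right) 236 = \left(-19\right) 236 = -4484$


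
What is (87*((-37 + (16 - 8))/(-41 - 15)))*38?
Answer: 47937/28 ≈ 1712.0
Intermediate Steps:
(87*((-37 + (16 - 8))/(-41 - 15)))*38 = (87*((-37 + 8)/(-56)))*38 = (87*(-29*(-1/56)))*38 = (87*(29/56))*38 = (2523/56)*38 = 47937/28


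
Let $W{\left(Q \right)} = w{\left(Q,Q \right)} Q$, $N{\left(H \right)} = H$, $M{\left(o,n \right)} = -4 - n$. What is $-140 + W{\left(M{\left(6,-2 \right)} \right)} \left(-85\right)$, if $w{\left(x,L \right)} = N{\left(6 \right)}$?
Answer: $880$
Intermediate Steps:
$w{\left(x,L \right)} = 6$
$W{\left(Q \right)} = 6 Q$
$-140 + W{\left(M{\left(6,-2 \right)} \right)} \left(-85\right) = -140 + 6 \left(-4 - -2\right) \left(-85\right) = -140 + 6 \left(-4 + 2\right) \left(-85\right) = -140 + 6 \left(-2\right) \left(-85\right) = -140 - -1020 = -140 + 1020 = 880$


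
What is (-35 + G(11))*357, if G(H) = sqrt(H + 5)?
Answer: -11067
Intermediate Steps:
G(H) = sqrt(5 + H)
(-35 + G(11))*357 = (-35 + sqrt(5 + 11))*357 = (-35 + sqrt(16))*357 = (-35 + 4)*357 = -31*357 = -11067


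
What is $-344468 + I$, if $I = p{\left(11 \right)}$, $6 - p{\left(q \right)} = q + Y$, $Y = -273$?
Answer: $-344200$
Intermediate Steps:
$p{\left(q \right)} = 279 - q$ ($p{\left(q \right)} = 6 - \left(q - 273\right) = 6 - \left(-273 + q\right) = 279 - q$)
$I = 268$ ($I = 279 - 11 = 268$)
$-344468 + I = -344468 + 268 = -344200$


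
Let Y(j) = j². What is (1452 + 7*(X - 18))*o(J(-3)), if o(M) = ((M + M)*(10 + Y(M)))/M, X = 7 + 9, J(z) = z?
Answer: 54644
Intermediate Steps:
X = 16
o(M) = 20 + 2*M² (o(M) = ((M + M)*(10 + M²))/M = ((2*M)*(10 + M²))/M = (2*M*(10 + M²))/M = 20 + 2*M²)
(1452 + 7*(X - 18))*o(J(-3)) = (1452 + 7*(16 - 18))*(20 + 2*(-3)²) = (1452 + 7*(-2))*(20 + 2*9) = (1452 - 14)*(20 + 18) = 1438*38 = 54644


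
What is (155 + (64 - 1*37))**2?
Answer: 33124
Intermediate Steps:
(155 + (64 - 1*37))**2 = (155 + (64 - 37))**2 = (155 + 27)**2 = 182**2 = 33124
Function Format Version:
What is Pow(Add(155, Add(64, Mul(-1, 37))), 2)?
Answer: 33124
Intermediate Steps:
Pow(Add(155, Add(64, Mul(-1, 37))), 2) = Pow(Add(155, Add(64, -37)), 2) = Pow(Add(155, 27), 2) = Pow(182, 2) = 33124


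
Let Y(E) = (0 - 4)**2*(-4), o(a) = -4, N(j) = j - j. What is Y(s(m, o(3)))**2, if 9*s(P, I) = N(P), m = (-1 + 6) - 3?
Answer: 4096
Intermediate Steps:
N(j) = 0
m = 2 (m = 5 - 3 = 2)
s(P, I) = 0 (s(P, I) = (1/9)*0 = 0)
Y(E) = -64 (Y(E) = (-4)**2*(-4) = 16*(-4) = -64)
Y(s(m, o(3)))**2 = (-64)**2 = 4096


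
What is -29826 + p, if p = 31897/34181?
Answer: -1019450609/34181 ≈ -29825.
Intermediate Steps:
p = 31897/34181 (p = 31897*(1/34181) = 31897/34181 ≈ 0.93318)
-29826 + p = -29826 + 31897/34181 = -1019450609/34181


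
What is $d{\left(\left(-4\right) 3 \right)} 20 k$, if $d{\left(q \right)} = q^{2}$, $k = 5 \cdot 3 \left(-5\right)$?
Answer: $-216000$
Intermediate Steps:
$k = -75$ ($k = 15 \left(-5\right) = -75$)
$d{\left(\left(-4\right) 3 \right)} 20 k = \left(\left(-4\right) 3\right)^{2} \cdot 20 \left(-75\right) = \left(-12\right)^{2} \cdot 20 \left(-75\right) = 144 \cdot 20 \left(-75\right) = 2880 \left(-75\right) = -216000$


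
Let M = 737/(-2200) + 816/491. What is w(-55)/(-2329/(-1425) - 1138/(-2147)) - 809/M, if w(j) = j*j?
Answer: 35782363456775/45414113681 ≈ 787.91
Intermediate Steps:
M = 130303/98200 (M = 737*(-1/2200) + 816*(1/491) = -67/200 + 816/491 = 130303/98200 ≈ 1.3269)
w(j) = j²
w(-55)/(-2329/(-1425) - 1138/(-2147)) - 809/M = (-55)²/(-2329/(-1425) - 1138/(-2147)) - 809/130303/98200 = 3025/(-2329*(-1/1425) - 1138*(-1/2147)) - 809*98200/130303 = 3025/(2329/1425 + 1138/2147) - 79443800/130303 = 3025/(348527/161025) - 79443800/130303 = 3025*(161025/348527) - 79443800/130303 = 487100625/348527 - 79443800/130303 = 35782363456775/45414113681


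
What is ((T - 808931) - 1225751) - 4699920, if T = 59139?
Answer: -6675463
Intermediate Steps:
((T - 808931) - 1225751) - 4699920 = ((59139 - 808931) - 1225751) - 4699920 = (-749792 - 1225751) - 4699920 = -1975543 - 4699920 = -6675463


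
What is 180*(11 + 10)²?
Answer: 79380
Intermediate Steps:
180*(11 + 10)² = 180*21² = 180*441 = 79380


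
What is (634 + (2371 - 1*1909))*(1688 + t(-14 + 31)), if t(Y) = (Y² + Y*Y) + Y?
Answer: 2502168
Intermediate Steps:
t(Y) = Y + 2*Y² (t(Y) = (Y² + Y²) + Y = 2*Y² + Y = Y + 2*Y²)
(634 + (2371 - 1*1909))*(1688 + t(-14 + 31)) = (634 + (2371 - 1*1909))*(1688 + (-14 + 31)*(1 + 2*(-14 + 31))) = (634 + (2371 - 1909))*(1688 + 17*(1 + 2*17)) = (634 + 462)*(1688 + 17*(1 + 34)) = 1096*(1688 + 17*35) = 1096*(1688 + 595) = 1096*2283 = 2502168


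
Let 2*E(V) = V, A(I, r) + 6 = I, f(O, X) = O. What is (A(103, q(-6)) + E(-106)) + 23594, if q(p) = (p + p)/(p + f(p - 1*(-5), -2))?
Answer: 23638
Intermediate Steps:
q(p) = 2*p/(5 + 2*p) (q(p) = (p + p)/(p + (p - 1*(-5))) = (2*p)/(p + (p + 5)) = (2*p)/(p + (5 + p)) = (2*p)/(5 + 2*p) = 2*p/(5 + 2*p))
A(I, r) = -6 + I
E(V) = V/2
(A(103, q(-6)) + E(-106)) + 23594 = ((-6 + 103) + (1/2)*(-106)) + 23594 = (97 - 53) + 23594 = 44 + 23594 = 23638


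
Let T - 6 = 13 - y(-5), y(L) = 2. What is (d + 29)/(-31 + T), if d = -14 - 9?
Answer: -3/7 ≈ -0.42857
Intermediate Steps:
T = 17 (T = 6 + (13 - 1*2) = 6 + (13 - 2) = 6 + 11 = 17)
d = -23
(d + 29)/(-31 + T) = (-23 + 29)/(-31 + 17) = 6/(-14) = 6*(-1/14) = -3/7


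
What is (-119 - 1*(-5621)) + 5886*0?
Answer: 5502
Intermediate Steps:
(-119 - 1*(-5621)) + 5886*0 = (-119 + 5621) + 0 = 5502 + 0 = 5502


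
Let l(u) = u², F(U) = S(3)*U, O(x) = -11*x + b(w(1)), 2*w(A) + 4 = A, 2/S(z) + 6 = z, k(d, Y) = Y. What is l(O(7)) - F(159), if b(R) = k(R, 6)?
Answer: 5147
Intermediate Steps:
S(z) = 2/(-6 + z)
w(A) = -2 + A/2
b(R) = 6
O(x) = 6 - 11*x (O(x) = -11*x + 6 = 6 - 11*x)
F(U) = -2*U/3 (F(U) = (2/(-6 + 3))*U = (2/(-3))*U = (2*(-⅓))*U = -2*U/3)
l(O(7)) - F(159) = (6 - 11*7)² - (-2)*159/3 = (6 - 77)² - 1*(-106) = (-71)² + 106 = 5041 + 106 = 5147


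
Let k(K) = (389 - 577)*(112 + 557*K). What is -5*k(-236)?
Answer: -123459600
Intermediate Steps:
k(K) = -21056 - 104716*K (k(K) = -188*(112 + 557*K) = -21056 - 104716*K)
-5*k(-236) = -5*(-21056 - 104716*(-236)) = -5*(-21056 + 24712976) = -5*24691920 = -123459600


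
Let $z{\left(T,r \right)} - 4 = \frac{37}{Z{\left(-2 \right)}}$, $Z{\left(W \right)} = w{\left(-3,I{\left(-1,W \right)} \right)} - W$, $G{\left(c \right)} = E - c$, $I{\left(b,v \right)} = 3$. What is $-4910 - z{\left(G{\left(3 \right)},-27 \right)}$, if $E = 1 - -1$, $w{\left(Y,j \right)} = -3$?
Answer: $-4877$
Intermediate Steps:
$E = 2$ ($E = 1 + 1 = 2$)
$G{\left(c \right)} = 2 - c$
$Z{\left(W \right)} = -3 - W$
$z{\left(T,r \right)} = -33$ ($z{\left(T,r \right)} = 4 + \frac{37}{-3 - -2} = 4 + \frac{37}{-3 + 2} = 4 + \frac{37}{-1} = 4 + 37 \left(-1\right) = 4 - 37 = -33$)
$-4910 - z{\left(G{\left(3 \right)},-27 \right)} = -4910 - -33 = -4910 + 33 = -4877$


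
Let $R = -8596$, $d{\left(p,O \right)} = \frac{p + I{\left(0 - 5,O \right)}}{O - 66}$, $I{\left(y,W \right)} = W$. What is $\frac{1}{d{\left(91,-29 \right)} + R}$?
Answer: $- \frac{95}{816682} \approx -0.00011632$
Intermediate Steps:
$d{\left(p,O \right)} = \frac{O + p}{-66 + O}$ ($d{\left(p,O \right)} = \frac{p + O}{O - 66} = \frac{O + p}{-66 + O}$)
$\frac{1}{d{\left(91,-29 \right)} + R} = \frac{1}{\frac{-29 + 91}{-66 - 29} - 8596} = \frac{1}{\frac{1}{-95} \cdot 62 - 8596} = \frac{1}{\left(- \frac{1}{95}\right) 62 - 8596} = \frac{1}{- \frac{62}{95} - 8596} = \frac{1}{- \frac{816682}{95}} = - \frac{95}{816682}$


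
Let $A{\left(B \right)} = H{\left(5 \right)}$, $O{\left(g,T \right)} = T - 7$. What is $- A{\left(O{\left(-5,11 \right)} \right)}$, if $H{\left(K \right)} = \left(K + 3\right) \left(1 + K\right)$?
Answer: $-48$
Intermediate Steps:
$H{\left(K \right)} = \left(1 + K\right) \left(3 + K\right)$ ($H{\left(K \right)} = \left(3 + K\right) \left(1 + K\right) = \left(1 + K\right) \left(3 + K\right)$)
$O{\left(g,T \right)} = -7 + T$
$A{\left(B \right)} = 48$ ($A{\left(B \right)} = 3 + 5^{2} + 4 \cdot 5 = 3 + 25 + 20 = 48$)
$- A{\left(O{\left(-5,11 \right)} \right)} = \left(-1\right) 48 = -48$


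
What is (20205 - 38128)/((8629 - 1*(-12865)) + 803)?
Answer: -17923/22297 ≈ -0.80383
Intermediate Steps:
(20205 - 38128)/((8629 - 1*(-12865)) + 803) = -17923/((8629 + 12865) + 803) = -17923/(21494 + 803) = -17923/22297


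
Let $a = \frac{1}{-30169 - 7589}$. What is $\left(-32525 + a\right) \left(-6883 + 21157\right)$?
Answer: $- \frac{2921599824429}{6293} \approx -4.6426 \cdot 10^{8}$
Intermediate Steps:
$a = - \frac{1}{37758}$ ($a = \frac{1}{-37758} = - \frac{1}{37758} \approx -2.6484 \cdot 10^{-5}$)
$\left(-32525 + a\right) \left(-6883 + 21157\right) = \left(-32525 - \frac{1}{37758}\right) \left(-6883 + 21157\right) = \left(- \frac{1228078951}{37758}\right) 14274 = - \frac{2921599824429}{6293}$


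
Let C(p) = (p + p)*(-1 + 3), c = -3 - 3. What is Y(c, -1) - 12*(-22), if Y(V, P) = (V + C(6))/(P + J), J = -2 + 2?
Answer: 246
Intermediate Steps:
c = -6
C(p) = 4*p (C(p) = (2*p)*2 = 4*p)
J = 0
Y(V, P) = (24 + V)/P (Y(V, P) = (V + 4*6)/(P + 0) = (V + 24)/P = (24 + V)/P)
Y(c, -1) - 12*(-22) = (24 - 6)/(-1) - 12*(-22) = -1*18 + 264 = -18 + 264 = 246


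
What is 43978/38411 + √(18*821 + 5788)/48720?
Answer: 43978/38411 + √20566/48720 ≈ 1.1479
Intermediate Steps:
43978/38411 + √(18*821 + 5788)/48720 = 43978*(1/38411) + √(14778 + 5788)*(1/48720) = 43978/38411 + √20566*(1/48720) = 43978/38411 + √20566/48720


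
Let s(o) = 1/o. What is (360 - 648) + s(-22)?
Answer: -6337/22 ≈ -288.05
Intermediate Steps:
(360 - 648) + s(-22) = (360 - 648) + 1/(-22) = -288 - 1/22 = -6337/22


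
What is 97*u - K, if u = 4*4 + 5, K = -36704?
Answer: 38741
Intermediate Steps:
u = 21 (u = 16 + 5 = 21)
97*u - K = 97*21 - 1*(-36704) = 2037 + 36704 = 38741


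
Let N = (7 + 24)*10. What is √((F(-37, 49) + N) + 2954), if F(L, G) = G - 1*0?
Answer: √3313 ≈ 57.559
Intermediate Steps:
F(L, G) = G (F(L, G) = G + 0 = G)
N = 310 (N = 31*10 = 310)
√((F(-37, 49) + N) + 2954) = √((49 + 310) + 2954) = √(359 + 2954) = √3313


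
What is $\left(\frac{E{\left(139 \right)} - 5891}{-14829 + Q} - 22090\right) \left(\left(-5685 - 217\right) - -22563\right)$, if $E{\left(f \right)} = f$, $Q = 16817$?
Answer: $- \frac{182940579048}{497} \approx -3.6809 \cdot 10^{8}$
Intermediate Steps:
$\left(\frac{E{\left(139 \right)} - 5891}{-14829 + Q} - 22090\right) \left(\left(-5685 - 217\right) - -22563\right) = \left(\frac{139 - 5891}{-14829 + 16817} - 22090\right) \left(\left(-5685 - 217\right) - -22563\right) = \left(- \frac{5752}{1988} - 22090\right) \left(\left(-5685 - 217\right) + 22563\right) = \left(\left(-5752\right) \frac{1}{1988} - 22090\right) \left(-5902 + 22563\right) = \left(- \frac{1438}{497} - 22090\right) 16661 = \left(- \frac{10980168}{497}\right) 16661 = - \frac{182940579048}{497}$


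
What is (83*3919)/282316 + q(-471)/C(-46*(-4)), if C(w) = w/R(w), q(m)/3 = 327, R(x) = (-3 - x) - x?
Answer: -25672334887/12986536 ≈ -1976.8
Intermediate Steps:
R(x) = -3 - 2*x
q(m) = 981 (q(m) = 3*327 = 981)
C(w) = w/(-3 - 2*w)
(83*3919)/282316 + q(-471)/C(-46*(-4)) = (83*3919)/282316 + 981/((-(-46*(-4))/(3 + 2*(-46*(-4))))) = 325277*(1/282316) + 981/((-1*184/(3 + 2*184))) = 325277/282316 + 981/((-1*184/(3 + 368))) = 325277/282316 + 981/((-1*184/371)) = 325277/282316 + 981/((-1*184*1/371)) = 325277/282316 + 981/(-184/371) = 325277/282316 + 981*(-371/184) = 325277/282316 - 363951/184 = -25672334887/12986536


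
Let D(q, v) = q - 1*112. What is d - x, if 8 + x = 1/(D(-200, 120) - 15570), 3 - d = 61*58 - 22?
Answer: -55666409/15882 ≈ -3505.0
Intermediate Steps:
D(q, v) = -112 + q (D(q, v) = q - 112 = -112 + q)
d = -3513 (d = 3 - (61*58 - 22) = 3 - (3538 - 22) = 3 - 1*3516 = 3 - 3516 = -3513)
x = -127057/15882 (x = -8 + 1/((-112 - 200) - 15570) = -8 + 1/(-312 - 15570) = -8 + 1/(-15882) = -8 - 1/15882 = -127057/15882 ≈ -8.0001)
d - x = -3513 - 1*(-127057/15882) = -3513 + 127057/15882 = -55666409/15882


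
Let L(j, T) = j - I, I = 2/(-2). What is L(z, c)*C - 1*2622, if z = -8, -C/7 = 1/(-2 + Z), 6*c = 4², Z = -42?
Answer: -115417/44 ≈ -2623.1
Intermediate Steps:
c = 8/3 (c = (⅙)*4² = (⅙)*16 = 8/3 ≈ 2.6667)
C = 7/44 (C = -7/(-2 - 42) = -7/(-44) = -7*(-1/44) = 7/44 ≈ 0.15909)
I = -1 (I = 2*(-½) = -1)
L(j, T) = 1 + j (L(j, T) = j - 1*(-1) = j + 1 = 1 + j)
L(z, c)*C - 1*2622 = (1 - 8)*(7/44) - 1*2622 = -7*7/44 - 2622 = -49/44 - 2622 = -115417/44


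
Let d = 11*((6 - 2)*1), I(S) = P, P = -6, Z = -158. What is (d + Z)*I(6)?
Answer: 684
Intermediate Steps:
I(S) = -6
d = 44 (d = 11*(4*1) = 11*4 = 44)
(d + Z)*I(6) = (44 - 158)*(-6) = -114*(-6) = 684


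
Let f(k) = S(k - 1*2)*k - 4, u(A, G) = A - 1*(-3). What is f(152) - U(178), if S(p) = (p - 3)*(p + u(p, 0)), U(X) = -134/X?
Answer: 602550359/89 ≈ 6.7702e+6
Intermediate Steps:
u(A, G) = 3 + A (u(A, G) = A + 3 = 3 + A)
S(p) = (-3 + p)*(3 + 2*p) (S(p) = (p - 3)*(p + (3 + p)) = (-3 + p)*(3 + 2*p))
f(k) = -4 + k*(-3 - 3*k + 2*(-2 + k)**2) (f(k) = (-9 - 3*(k - 1*2) + 2*(k - 1*2)**2)*k - 4 = (-9 - 3*(k - 2) + 2*(k - 2)**2)*k - 4 = (-9 - 3*(-2 + k) + 2*(-2 + k)**2)*k - 4 = (-9 + (6 - 3*k) + 2*(-2 + k)**2)*k - 4 = (-3 - 3*k + 2*(-2 + k)**2)*k - 4 = k*(-3 - 3*k + 2*(-2 + k)**2) - 4 = -4 + k*(-3 - 3*k + 2*(-2 + k)**2))
f(152) - U(178) = (-4 - 11*152**2 + 2*152**3 + 5*152) - (-134)/178 = (-4 - 11*23104 + 2*3511808 + 760) - (-134)/178 = (-4 - 254144 + 7023616 + 760) - 1*(-67/89) = 6770228 + 67/89 = 602550359/89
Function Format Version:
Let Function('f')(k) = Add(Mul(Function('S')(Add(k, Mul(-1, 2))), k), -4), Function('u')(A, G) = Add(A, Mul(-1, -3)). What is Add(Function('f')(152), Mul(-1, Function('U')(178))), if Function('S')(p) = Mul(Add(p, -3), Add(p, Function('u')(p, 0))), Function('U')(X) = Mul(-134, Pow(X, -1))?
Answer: Rational(602550359, 89) ≈ 6.7702e+6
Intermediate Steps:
Function('u')(A, G) = Add(3, A) (Function('u')(A, G) = Add(A, 3) = Add(3, A))
Function('S')(p) = Mul(Add(-3, p), Add(3, Mul(2, p))) (Function('S')(p) = Mul(Add(p, -3), Add(p, Add(3, p))) = Mul(Add(-3, p), Add(3, Mul(2, p))))
Function('f')(k) = Add(-4, Mul(k, Add(-3, Mul(-3, k), Mul(2, Pow(Add(-2, k), 2))))) (Function('f')(k) = Add(Mul(Add(-9, Mul(-3, Add(k, Mul(-1, 2))), Mul(2, Pow(Add(k, Mul(-1, 2)), 2))), k), -4) = Add(Mul(Add(-9, Mul(-3, Add(k, -2)), Mul(2, Pow(Add(k, -2), 2))), k), -4) = Add(Mul(Add(-9, Mul(-3, Add(-2, k)), Mul(2, Pow(Add(-2, k), 2))), k), -4) = Add(Mul(Add(-9, Add(6, Mul(-3, k)), Mul(2, Pow(Add(-2, k), 2))), k), -4) = Add(Mul(Add(-3, Mul(-3, k), Mul(2, Pow(Add(-2, k), 2))), k), -4) = Add(Mul(k, Add(-3, Mul(-3, k), Mul(2, Pow(Add(-2, k), 2)))), -4) = Add(-4, Mul(k, Add(-3, Mul(-3, k), Mul(2, Pow(Add(-2, k), 2))))))
Add(Function('f')(152), Mul(-1, Function('U')(178))) = Add(Add(-4, Mul(-11, Pow(152, 2)), Mul(2, Pow(152, 3)), Mul(5, 152)), Mul(-1, Mul(-134, Pow(178, -1)))) = Add(Add(-4, Mul(-11, 23104), Mul(2, 3511808), 760), Mul(-1, Mul(-134, Rational(1, 178)))) = Add(Add(-4, -254144, 7023616, 760), Mul(-1, Rational(-67, 89))) = Add(6770228, Rational(67, 89)) = Rational(602550359, 89)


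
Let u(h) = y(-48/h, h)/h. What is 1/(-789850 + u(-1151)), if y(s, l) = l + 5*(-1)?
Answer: -1151/909116194 ≈ -1.2661e-6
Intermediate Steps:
y(s, l) = -5 + l (y(s, l) = l - 5 = -5 + l)
u(h) = (-5 + h)/h
1/(-789850 + u(-1151)) = 1/(-789850 + (-5 - 1151)/(-1151)) = 1/(-789850 - 1/1151*(-1156)) = 1/(-789850 + 1156/1151) = 1/(-909116194/1151) = -1151/909116194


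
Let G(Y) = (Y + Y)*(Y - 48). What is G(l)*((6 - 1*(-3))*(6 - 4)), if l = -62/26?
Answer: 730980/169 ≈ 4325.3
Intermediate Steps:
l = -31/13 (l = -62*1/26 = -31/13 ≈ -2.3846)
G(Y) = 2*Y*(-48 + Y) (G(Y) = (2*Y)*(-48 + Y) = 2*Y*(-48 + Y))
G(l)*((6 - 1*(-3))*(6 - 4)) = (2*(-31/13)*(-48 - 31/13))*((6 - 1*(-3))*(6 - 4)) = (2*(-31/13)*(-655/13))*((6 + 3)*2) = 40610*(9*2)/169 = (40610/169)*18 = 730980/169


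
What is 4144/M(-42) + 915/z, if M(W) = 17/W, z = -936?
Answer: -54308161/5304 ≈ -10239.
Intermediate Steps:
4144/M(-42) + 915/z = 4144/((17/(-42))) + 915/(-936) = 4144/((17*(-1/42))) + 915*(-1/936) = 4144/(-17/42) - 305/312 = 4144*(-42/17) - 305/312 = -174048/17 - 305/312 = -54308161/5304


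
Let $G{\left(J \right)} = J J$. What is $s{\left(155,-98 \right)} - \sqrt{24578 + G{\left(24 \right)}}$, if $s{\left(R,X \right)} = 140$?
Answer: $140 - \sqrt{25154} \approx -18.6$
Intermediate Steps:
$G{\left(J \right)} = J^{2}$
$s{\left(155,-98 \right)} - \sqrt{24578 + G{\left(24 \right)}} = 140 - \sqrt{24578 + 24^{2}} = 140 - \sqrt{24578 + 576} = 140 - \sqrt{25154}$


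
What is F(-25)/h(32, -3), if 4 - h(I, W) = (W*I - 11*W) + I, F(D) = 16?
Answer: 16/35 ≈ 0.45714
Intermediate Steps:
h(I, W) = 4 - I + 11*W - I*W (h(I, W) = 4 - ((W*I - 11*W) + I) = 4 - ((I*W - 11*W) + I) = 4 - ((-11*W + I*W) + I) = 4 - (I - 11*W + I*W) = 4 + (-I + 11*W - I*W) = 4 - I + 11*W - I*W)
F(-25)/h(32, -3) = 16/(4 - 1*32 + 11*(-3) - 1*32*(-3)) = 16/(4 - 32 - 33 + 96) = 16/35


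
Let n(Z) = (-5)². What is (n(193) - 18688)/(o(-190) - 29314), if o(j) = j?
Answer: 18663/29504 ≈ 0.63256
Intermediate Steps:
n(Z) = 25
(n(193) - 18688)/(o(-190) - 29314) = (25 - 18688)/(-190 - 29314) = -18663/(-29504) = -18663*(-1/29504) = 18663/29504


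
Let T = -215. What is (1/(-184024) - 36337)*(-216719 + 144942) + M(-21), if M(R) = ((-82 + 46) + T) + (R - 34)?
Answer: 479964135836809/184024 ≈ 2.6082e+9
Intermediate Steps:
M(R) = -285 + R (M(R) = ((-82 + 46) - 215) + (R - 34) = (-36 - 215) + (-34 + R) = -251 + (-34 + R) = -285 + R)
(1/(-184024) - 36337)*(-216719 + 144942) + M(-21) = (1/(-184024) - 36337)*(-216719 + 144942) + (-285 - 21) = (-1/184024 - 36337)*(-71777) - 306 = -6686880089/184024*(-71777) - 306 = 479964192148153/184024 - 306 = 479964135836809/184024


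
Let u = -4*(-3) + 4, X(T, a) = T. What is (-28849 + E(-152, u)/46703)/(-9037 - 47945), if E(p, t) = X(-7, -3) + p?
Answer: 673667503/1330615173 ≈ 0.50628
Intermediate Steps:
u = 16 (u = 12 + 4 = 16)
E(p, t) = -7 + p
(-28849 + E(-152, u)/46703)/(-9037 - 47945) = (-28849 + (-7 - 152)/46703)/(-9037 - 47945) = (-28849 - 159*1/46703)/(-56982) = (-28849 - 159/46703)*(-1/56982) = -1347335006/46703*(-1/56982) = 673667503/1330615173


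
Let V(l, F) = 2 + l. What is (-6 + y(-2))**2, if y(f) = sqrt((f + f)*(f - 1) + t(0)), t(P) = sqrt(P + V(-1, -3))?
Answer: (6 - sqrt(13))**2 ≈ 5.7334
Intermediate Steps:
t(P) = sqrt(1 + P) (t(P) = sqrt(P + (2 - 1)) = sqrt(P + 1) = sqrt(1 + P))
y(f) = sqrt(1 + 2*f*(-1 + f)) (y(f) = sqrt((f + f)*(f - 1) + sqrt(1 + 0)) = sqrt((2*f)*(-1 + f) + sqrt(1)) = sqrt(2*f*(-1 + f) + 1) = sqrt(1 + 2*f*(-1 + f)))
(-6 + y(-2))**2 = (-6 + sqrt(1 - 2*(-2) + 2*(-2)**2))**2 = (-6 + sqrt(1 + 4 + 2*4))**2 = (-6 + sqrt(1 + 4 + 8))**2 = (-6 + sqrt(13))**2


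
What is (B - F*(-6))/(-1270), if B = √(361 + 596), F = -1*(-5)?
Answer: -3/127 - √957/1270 ≈ -0.047981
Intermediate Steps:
F = 5
B = √957 ≈ 30.935
(B - F*(-6))/(-1270) = (√957 - 1*5*(-6))/(-1270) = (√957 - 5*(-6))*(-1/1270) = (√957 + 30)*(-1/1270) = (30 + √957)*(-1/1270) = -3/127 - √957/1270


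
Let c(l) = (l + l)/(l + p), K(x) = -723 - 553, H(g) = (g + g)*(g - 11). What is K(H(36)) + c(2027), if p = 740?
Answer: -3526638/2767 ≈ -1274.5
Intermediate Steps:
H(g) = 2*g*(-11 + g) (H(g) = (2*g)*(-11 + g) = 2*g*(-11 + g))
K(x) = -1276
c(l) = 2*l/(740 + l) (c(l) = (l + l)/(l + 740) = (2*l)/(740 + l) = 2*l/(740 + l))
K(H(36)) + c(2027) = -1276 + 2*2027/(740 + 2027) = -1276 + 2*2027/2767 = -1276 + 2*2027*(1/2767) = -1276 + 4054/2767 = -3526638/2767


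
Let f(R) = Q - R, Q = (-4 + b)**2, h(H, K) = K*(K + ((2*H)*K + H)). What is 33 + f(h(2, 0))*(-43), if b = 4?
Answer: 33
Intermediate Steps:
h(H, K) = K*(H + K + 2*H*K) (h(H, K) = K*(K + (2*H*K + H)) = K*(K + (H + 2*H*K)) = K*(H + K + 2*H*K))
Q = 0 (Q = (-4 + 4)**2 = 0**2 = 0)
f(R) = -R (f(R) = 0 - R = -R)
33 + f(h(2, 0))*(-43) = 33 - 0*(2 + 0 + 2*2*0)*(-43) = 33 - 0*(2 + 0 + 0)*(-43) = 33 - 0*2*(-43) = 33 - 1*0*(-43) = 33 + 0*(-43) = 33 + 0 = 33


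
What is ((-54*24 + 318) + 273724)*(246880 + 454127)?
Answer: 191196855222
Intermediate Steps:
((-54*24 + 318) + 273724)*(246880 + 454127) = ((-1296 + 318) + 273724)*701007 = (-978 + 273724)*701007 = 272746*701007 = 191196855222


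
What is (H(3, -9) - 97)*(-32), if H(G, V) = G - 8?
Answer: 3264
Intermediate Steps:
H(G, V) = -8 + G
(H(3, -9) - 97)*(-32) = ((-8 + 3) - 97)*(-32) = (-5 - 97)*(-32) = -102*(-32) = 3264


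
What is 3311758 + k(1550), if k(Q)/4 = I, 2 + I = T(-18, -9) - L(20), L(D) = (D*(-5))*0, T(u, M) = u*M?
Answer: 3312398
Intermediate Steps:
T(u, M) = M*u
L(D) = 0 (L(D) = -5*D*0 = 0)
I = 160 (I = -2 + (-9*(-18) - 1*0) = -2 + (162 + 0) = -2 + 162 = 160)
k(Q) = 640 (k(Q) = 4*160 = 640)
3311758 + k(1550) = 3311758 + 640 = 3312398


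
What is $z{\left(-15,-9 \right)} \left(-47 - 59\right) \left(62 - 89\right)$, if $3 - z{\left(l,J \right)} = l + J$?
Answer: $77274$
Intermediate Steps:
$z{\left(l,J \right)} = 3 - J - l$ ($z{\left(l,J \right)} = 3 - \left(l + J\right) = 3 - \left(J + l\right) = 3 - J - l$)
$z{\left(-15,-9 \right)} \left(-47 - 59\right) \left(62 - 89\right) = \left(3 - -9 - -15\right) \left(-47 - 59\right) \left(62 - 89\right) = \left(3 + 9 + 15\right) \left(\left(-106\right) \left(-27\right)\right) = 27 \cdot 2862 = 77274$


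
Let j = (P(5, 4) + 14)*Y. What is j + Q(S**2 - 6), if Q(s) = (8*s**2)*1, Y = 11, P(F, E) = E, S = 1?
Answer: 398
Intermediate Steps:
Q(s) = 8*s**2
j = 198 (j = (4 + 14)*11 = 18*11 = 198)
j + Q(S**2 - 6) = 198 + 8*(1**2 - 6)**2 = 198 + 8*(1 - 6)**2 = 198 + 8*(-5)**2 = 198 + 8*25 = 198 + 200 = 398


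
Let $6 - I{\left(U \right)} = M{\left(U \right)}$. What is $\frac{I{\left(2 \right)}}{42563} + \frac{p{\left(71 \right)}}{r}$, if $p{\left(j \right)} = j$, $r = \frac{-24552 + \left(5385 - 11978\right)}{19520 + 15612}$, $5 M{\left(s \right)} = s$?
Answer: $- \frac{106167781024}{1325624635} \approx -80.089$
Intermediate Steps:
$M{\left(s \right)} = \frac{s}{5}$
$I{\left(U \right)} = 6 - \frac{U}{5}$
$r = - \frac{31145}{35132}$ ($r = \frac{-24552 + \left(5385 - 11978\right)}{35132} = \left(-24552 - 6593\right) \frac{1}{35132} = \left(-31145\right) \frac{1}{35132} = - \frac{31145}{35132} \approx -0.88651$)
$\frac{I{\left(2 \right)}}{42563} + \frac{p{\left(71 \right)}}{r} = \frac{6 - \frac{2}{5}}{42563} + \frac{71}{- \frac{31145}{35132}} = \left(6 - \frac{2}{5}\right) \frac{1}{42563} + 71 \left(- \frac{35132}{31145}\right) = \frac{28}{5} \cdot \frac{1}{42563} - \frac{2494372}{31145} = \frac{28}{212815} - \frac{2494372}{31145} = - \frac{106167781024}{1325624635}$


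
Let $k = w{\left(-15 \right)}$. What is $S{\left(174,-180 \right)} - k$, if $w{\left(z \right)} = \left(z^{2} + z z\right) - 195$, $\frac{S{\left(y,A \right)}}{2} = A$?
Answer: $-615$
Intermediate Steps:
$S{\left(y,A \right)} = 2 A$
$w{\left(z \right)} = -195 + 2 z^{2}$ ($w{\left(z \right)} = \left(z^{2} + z^{2}\right) - 195 = 2 z^{2} - 195 = -195 + 2 z^{2}$)
$k = 255$ ($k = -195 + 2 \left(-15\right)^{2} = -195 + 2 \cdot 225 = -195 + 450 = 255$)
$S{\left(174,-180 \right)} - k = 2 \left(-180\right) - 255 = -360 - 255 = -615$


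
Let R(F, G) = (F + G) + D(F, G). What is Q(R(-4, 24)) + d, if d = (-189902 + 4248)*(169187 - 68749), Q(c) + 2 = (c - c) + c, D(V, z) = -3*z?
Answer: -18646716506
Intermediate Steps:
R(F, G) = F - 2*G (R(F, G) = (F + G) - 3*G = F - 2*G)
Q(c) = -2 + c (Q(c) = -2 + ((c - c) + c) = -2 + (0 + c) = -2 + c)
d = -18646716452 (d = -185654*100438 = -18646716452)
Q(R(-4, 24)) + d = (-2 + (-4 - 2*24)) - 18646716452 = (-2 + (-4 - 48)) - 18646716452 = (-2 - 52) - 18646716452 = -54 - 18646716452 = -18646716506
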